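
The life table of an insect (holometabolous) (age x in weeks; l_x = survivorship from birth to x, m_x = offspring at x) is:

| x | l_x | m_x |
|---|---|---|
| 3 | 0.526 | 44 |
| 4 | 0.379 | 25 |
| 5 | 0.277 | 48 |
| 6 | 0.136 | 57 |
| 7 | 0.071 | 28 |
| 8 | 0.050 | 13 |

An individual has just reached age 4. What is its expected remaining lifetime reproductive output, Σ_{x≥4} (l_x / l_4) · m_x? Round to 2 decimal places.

l_4 = 0.379. Conditional survival from age 4 to x is l_x / l_4.
  x=4: (0.379/0.379) × 25 = 25.0000
  x=5: (0.277/0.379) × 48 = 35.0818
  x=6: (0.136/0.379) × 57 = 20.4538
  x=7: (0.071/0.379) × 28 = 5.2454
  x=8: (0.050/0.379) × 13 = 1.7150
Sum = 25.0000 + 35.0818 + 20.4538 + 5.2454 + 1.7150 = 87.4960

87.50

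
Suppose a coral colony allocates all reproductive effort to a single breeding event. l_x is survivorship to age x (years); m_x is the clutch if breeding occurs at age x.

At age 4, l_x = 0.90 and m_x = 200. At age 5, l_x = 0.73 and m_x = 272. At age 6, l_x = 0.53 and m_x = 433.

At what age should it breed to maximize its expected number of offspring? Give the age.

Expected offspring if breeding at age x = l_x × m_x:
  age 4: 0.90 × 200 = 180.000
  age 5: 0.73 × 272 = 198.560
  age 6: 0.53 × 433 = 229.490
Maximum at age 6 (229.490).

6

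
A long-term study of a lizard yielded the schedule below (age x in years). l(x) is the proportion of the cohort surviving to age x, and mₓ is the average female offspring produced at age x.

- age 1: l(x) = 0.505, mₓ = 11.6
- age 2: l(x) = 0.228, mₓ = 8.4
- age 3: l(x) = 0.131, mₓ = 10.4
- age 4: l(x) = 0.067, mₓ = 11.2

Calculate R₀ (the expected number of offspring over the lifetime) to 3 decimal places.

R₀ = Σ l(x) mₓ:
  age 1: 0.505 × 11.6 = 5.8580
  age 2: 0.228 × 8.4 = 1.9152
  age 3: 0.131 × 10.4 = 1.3624
  age 4: 0.067 × 11.2 = 0.7504
R₀ = 5.8580 + 1.9152 + 1.3624 + 0.7504 = 9.8860

9.886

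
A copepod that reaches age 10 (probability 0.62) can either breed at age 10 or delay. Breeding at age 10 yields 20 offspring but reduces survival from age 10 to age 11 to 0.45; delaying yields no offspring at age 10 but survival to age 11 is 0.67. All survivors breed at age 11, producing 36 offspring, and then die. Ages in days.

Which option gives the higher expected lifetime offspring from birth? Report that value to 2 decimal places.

breed at age 10: R₀ = 0.62 × (20 + 0.45 × 36) = 0.62 × 36.2000 = 22.4440
delay to age 11: R₀ = 0.62 × (0.67 × 36) = 0.62 × 24.1200 = 14.9544
Higher: breed at age 10 (22.4440).

22.44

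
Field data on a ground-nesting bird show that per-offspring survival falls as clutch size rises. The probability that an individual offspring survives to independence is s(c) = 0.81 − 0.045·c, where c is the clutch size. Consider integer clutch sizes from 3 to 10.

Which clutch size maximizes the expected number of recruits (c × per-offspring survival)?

Expected recruits = c × s(c):
  c=3: 3 × 0.675 = 2.025
  c=4: 4 × 0.630 = 2.520
  c=5: 5 × 0.585 = 2.925
  c=6: 6 × 0.540 = 3.240
  c=7: 7 × 0.495 = 3.465
  c=8: 8 × 0.450 = 3.600
  c=9: 9 × 0.405 = 3.645
  c=10: 10 × 0.360 = 3.600
Maximum at c = 9 (3.645 recruits).

9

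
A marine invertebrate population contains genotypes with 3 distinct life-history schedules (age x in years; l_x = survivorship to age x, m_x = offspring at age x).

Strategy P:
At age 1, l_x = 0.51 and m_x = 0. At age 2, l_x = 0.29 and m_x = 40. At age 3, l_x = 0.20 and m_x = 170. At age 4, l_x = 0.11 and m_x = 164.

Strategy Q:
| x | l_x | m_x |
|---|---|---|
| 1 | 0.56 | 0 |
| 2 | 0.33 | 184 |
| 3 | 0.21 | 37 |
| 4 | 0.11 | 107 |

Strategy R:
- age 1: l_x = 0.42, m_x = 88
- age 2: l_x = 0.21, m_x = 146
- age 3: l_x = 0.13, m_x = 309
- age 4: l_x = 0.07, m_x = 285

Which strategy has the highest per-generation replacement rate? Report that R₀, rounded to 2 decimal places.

127.74

Strategy P: R₀ = 0.51×0 + 0.29×40 + 0.20×170 + 0.11×164 = 63.6400
Strategy Q: R₀ = 0.56×0 + 0.33×184 + 0.21×37 + 0.11×107 = 80.2600
Strategy R: R₀ = 0.42×88 + 0.21×146 + 0.13×309 + 0.07×285 = 127.7400
Highest R₀: strategy R with 127.7400.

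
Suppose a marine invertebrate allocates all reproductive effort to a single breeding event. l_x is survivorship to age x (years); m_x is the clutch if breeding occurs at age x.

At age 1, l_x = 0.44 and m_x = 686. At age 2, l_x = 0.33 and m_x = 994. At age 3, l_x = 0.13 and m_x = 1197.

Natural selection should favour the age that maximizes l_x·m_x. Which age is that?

Expected offspring if breeding at age x = l_x × m_x:
  age 1: 0.44 × 686 = 301.840
  age 2: 0.33 × 994 = 328.020
  age 3: 0.13 × 1197 = 155.610
Maximum at age 2 (328.020).

2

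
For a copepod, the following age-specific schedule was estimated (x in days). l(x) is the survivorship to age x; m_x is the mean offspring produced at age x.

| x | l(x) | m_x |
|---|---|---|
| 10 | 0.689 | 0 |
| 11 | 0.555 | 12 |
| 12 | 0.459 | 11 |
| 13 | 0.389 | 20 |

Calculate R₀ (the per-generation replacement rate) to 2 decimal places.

R₀ = Σ l(x) m_x:
  age 10: 0.689 × 0 = 0.0000
  age 11: 0.555 × 12 = 6.6600
  age 12: 0.459 × 11 = 5.0490
  age 13: 0.389 × 20 = 7.7800
R₀ = 0.0000 + 6.6600 + 5.0490 + 7.7800 = 19.4890

19.49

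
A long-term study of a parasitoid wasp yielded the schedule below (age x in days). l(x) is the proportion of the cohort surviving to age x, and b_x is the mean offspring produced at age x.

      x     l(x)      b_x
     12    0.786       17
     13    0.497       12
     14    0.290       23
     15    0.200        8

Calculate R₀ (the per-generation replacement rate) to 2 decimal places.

27.60

R₀ = Σ l(x) b_x:
  age 12: 0.786 × 17 = 13.3620
  age 13: 0.497 × 12 = 5.9640
  age 14: 0.290 × 23 = 6.6700
  age 15: 0.200 × 8 = 1.6000
R₀ = 13.3620 + 5.9640 + 6.6700 + 1.6000 = 27.5960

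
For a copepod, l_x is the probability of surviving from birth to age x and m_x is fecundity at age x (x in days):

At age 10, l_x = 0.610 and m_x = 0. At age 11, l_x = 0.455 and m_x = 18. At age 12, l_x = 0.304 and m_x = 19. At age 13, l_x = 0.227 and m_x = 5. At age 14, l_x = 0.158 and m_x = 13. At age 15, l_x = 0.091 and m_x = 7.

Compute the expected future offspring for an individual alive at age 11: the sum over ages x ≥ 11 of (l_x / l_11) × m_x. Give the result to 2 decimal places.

39.10

l_11 = 0.455. Conditional survival from age 11 to x is l_x / l_11.
  x=11: (0.455/0.455) × 18 = 18.0000
  x=12: (0.304/0.455) × 19 = 12.6945
  x=13: (0.227/0.455) × 5 = 2.4945
  x=14: (0.158/0.455) × 13 = 4.5143
  x=15: (0.091/0.455) × 7 = 1.4000
Sum = 18.0000 + 12.6945 + 2.4945 + 4.5143 + 1.4000 = 39.1033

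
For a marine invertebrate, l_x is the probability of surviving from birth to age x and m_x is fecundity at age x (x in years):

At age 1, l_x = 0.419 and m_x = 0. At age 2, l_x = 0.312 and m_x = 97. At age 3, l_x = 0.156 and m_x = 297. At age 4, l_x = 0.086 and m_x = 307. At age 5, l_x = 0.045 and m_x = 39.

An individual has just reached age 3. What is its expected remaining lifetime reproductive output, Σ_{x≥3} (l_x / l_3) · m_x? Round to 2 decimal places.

477.49

l_3 = 0.156. Conditional survival from age 3 to x is l_x / l_3.
  x=3: (0.156/0.156) × 297 = 297.0000
  x=4: (0.086/0.156) × 307 = 169.2436
  x=5: (0.045/0.156) × 39 = 11.2500
Sum = 297.0000 + 169.2436 + 11.2500 = 477.4936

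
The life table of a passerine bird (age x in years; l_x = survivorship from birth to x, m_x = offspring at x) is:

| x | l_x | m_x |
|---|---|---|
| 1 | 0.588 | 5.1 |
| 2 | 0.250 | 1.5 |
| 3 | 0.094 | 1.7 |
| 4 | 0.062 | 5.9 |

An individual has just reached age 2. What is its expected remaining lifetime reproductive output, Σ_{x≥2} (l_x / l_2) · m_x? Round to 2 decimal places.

l_2 = 0.250. Conditional survival from age 2 to x is l_x / l_2.
  x=2: (0.250/0.250) × 1.5 = 1.5000
  x=3: (0.094/0.250) × 1.7 = 0.6392
  x=4: (0.062/0.250) × 5.9 = 1.4632
Sum = 1.5000 + 0.6392 + 1.4632 = 3.6024

3.60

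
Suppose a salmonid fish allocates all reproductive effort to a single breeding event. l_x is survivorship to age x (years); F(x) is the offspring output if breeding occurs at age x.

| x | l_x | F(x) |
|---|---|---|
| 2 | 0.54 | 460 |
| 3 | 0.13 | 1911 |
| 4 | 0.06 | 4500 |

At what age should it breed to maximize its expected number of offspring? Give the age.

4

Expected offspring if breeding at age x = l_x × F(x):
  age 2: 0.54 × 460 = 248.400
  age 3: 0.13 × 1911 = 248.430
  age 4: 0.06 × 4500 = 270.000
Maximum at age 4 (270.000).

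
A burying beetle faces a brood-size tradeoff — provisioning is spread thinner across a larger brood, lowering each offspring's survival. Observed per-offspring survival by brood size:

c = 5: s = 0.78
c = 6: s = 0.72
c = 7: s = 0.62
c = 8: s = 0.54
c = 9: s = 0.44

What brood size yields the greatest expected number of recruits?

Expected recruits = c × s(c):
  c=5: 5 × 0.78 = 3.900
  c=6: 6 × 0.72 = 4.320
  c=7: 7 × 0.62 = 4.340
  c=8: 8 × 0.54 = 4.320
  c=9: 9 × 0.44 = 3.960
Maximum at c = 7 (4.340 recruits).

7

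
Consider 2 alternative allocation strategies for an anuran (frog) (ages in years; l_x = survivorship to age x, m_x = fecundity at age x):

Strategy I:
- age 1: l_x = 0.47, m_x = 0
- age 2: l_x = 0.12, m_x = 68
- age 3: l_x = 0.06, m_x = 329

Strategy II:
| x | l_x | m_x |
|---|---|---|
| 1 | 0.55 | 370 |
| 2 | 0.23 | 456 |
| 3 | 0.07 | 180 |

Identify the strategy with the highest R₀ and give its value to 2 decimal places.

320.98

Strategy I: R₀ = 0.47×0 + 0.12×68 + 0.06×329 = 27.9000
Strategy II: R₀ = 0.55×370 + 0.23×456 + 0.07×180 = 320.9800
Highest R₀: strategy II with 320.9800.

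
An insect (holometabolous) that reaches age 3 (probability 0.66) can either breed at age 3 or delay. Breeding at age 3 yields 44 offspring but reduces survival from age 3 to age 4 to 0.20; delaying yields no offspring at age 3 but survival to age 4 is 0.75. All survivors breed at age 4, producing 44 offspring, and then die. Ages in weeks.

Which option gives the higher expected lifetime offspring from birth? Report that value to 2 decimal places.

34.85

breed at age 3: R₀ = 0.66 × (44 + 0.20 × 44) = 0.66 × 52.8000 = 34.8480
delay to age 4: R₀ = 0.66 × (0.75 × 44) = 0.66 × 33.0000 = 21.7800
Higher: breed at age 3 (34.8480).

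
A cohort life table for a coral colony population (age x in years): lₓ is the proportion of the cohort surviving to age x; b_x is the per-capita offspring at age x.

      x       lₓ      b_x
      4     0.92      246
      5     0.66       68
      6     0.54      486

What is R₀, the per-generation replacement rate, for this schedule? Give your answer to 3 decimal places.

R₀ = Σ lₓ b_x:
  age 4: 0.92 × 246 = 226.3200
  age 5: 0.66 × 68 = 44.8800
  age 6: 0.54 × 486 = 262.4400
R₀ = 226.3200 + 44.8800 + 262.4400 = 533.6400

533.640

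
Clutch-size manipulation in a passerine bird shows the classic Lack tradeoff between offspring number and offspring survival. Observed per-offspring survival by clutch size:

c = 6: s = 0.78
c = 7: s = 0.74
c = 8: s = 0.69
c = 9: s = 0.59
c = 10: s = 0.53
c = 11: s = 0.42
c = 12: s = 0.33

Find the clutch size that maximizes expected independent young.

Expected independent young = c × s(c):
  c=6: 6 × 0.78 = 4.680
  c=7: 7 × 0.74 = 5.180
  c=8: 8 × 0.69 = 5.520
  c=9: 9 × 0.59 = 5.310
  c=10: 10 × 0.53 = 5.300
  c=11: 11 × 0.42 = 4.620
  c=12: 12 × 0.33 = 3.960
Maximum at c = 8 (5.520 independent young).

8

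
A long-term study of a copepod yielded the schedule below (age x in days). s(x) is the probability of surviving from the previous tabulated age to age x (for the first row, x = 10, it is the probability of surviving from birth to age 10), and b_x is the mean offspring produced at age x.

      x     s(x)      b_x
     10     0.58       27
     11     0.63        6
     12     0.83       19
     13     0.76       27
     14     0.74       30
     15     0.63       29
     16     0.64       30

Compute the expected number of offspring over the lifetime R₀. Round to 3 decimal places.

40.134

Survivorship from birth: l_x = s_10·s_11·…·s_x.
  l_10 = 0.58000
  l_11 = 0.36540
  l_12 = 0.30328
  l_13 = 0.23049
  l_14 = 0.17057
  l_15 = 0.10746
  l_16 = 0.06877
R₀ = Σ l_x b_x:
  age 10: 0.58000 × 27 = 15.6600
  age 11: 0.36540 × 6 = 2.1924
  age 12: 0.30328 × 19 = 5.7623
  age 13: 0.23049 × 27 = 6.2232
  age 14: 0.17057 × 30 = 5.1171
  age 15: 0.10746 × 29 = 3.1163
  age 16: 0.06877 × 30 = 2.0631
R₀ = 15.6600 + 2.1924 + 5.7623 + 6.2232 + 5.1171 + 3.1163 + 2.0631 = 40.1345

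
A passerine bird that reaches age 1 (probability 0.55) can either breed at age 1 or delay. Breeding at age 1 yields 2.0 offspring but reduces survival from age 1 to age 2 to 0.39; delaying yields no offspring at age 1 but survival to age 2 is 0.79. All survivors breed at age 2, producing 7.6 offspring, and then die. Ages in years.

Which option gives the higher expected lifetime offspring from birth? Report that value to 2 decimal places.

breed at age 1: R₀ = 0.55 × (2.0 + 0.39 × 7.6) = 0.55 × 4.9640 = 2.7302
delay to age 2: R₀ = 0.55 × (0.79 × 7.6) = 0.55 × 6.0040 = 3.3022
Higher: delay to age 2 (3.3022).

3.30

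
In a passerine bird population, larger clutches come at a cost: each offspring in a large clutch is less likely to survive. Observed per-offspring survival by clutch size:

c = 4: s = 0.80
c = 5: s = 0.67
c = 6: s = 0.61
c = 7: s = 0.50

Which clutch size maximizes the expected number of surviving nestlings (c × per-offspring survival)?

6

Expected surviving nestlings = c × s(c):
  c=4: 4 × 0.80 = 3.200
  c=5: 5 × 0.67 = 3.350
  c=6: 6 × 0.61 = 3.660
  c=7: 7 × 0.50 = 3.500
Maximum at c = 6 (3.660 surviving nestlings).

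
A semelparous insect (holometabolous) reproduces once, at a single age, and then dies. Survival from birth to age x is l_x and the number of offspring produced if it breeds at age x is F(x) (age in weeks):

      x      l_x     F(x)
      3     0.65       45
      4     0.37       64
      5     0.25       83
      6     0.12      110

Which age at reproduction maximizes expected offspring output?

3

Expected offspring if breeding at age x = l_x × F(x):
  age 3: 0.65 × 45 = 29.250
  age 4: 0.37 × 64 = 23.680
  age 5: 0.25 × 83 = 20.750
  age 6: 0.12 × 110 = 13.200
Maximum at age 3 (29.250).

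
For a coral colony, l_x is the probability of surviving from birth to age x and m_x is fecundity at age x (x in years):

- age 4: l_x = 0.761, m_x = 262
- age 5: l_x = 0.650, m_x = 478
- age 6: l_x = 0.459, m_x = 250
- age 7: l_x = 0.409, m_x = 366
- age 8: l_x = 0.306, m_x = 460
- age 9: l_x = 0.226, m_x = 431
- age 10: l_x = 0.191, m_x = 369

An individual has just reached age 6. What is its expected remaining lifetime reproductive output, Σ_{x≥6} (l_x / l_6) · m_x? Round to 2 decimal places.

l_6 = 0.459. Conditional survival from age 6 to x is l_x / l_6.
  x=6: (0.459/0.459) × 250 = 250.0000
  x=7: (0.409/0.459) × 366 = 326.1307
  x=8: (0.306/0.459) × 460 = 306.6667
  x=9: (0.226/0.459) × 431 = 212.2135
  x=10: (0.191/0.459) × 369 = 153.5490
Sum = 250.0000 + 326.1307 + 306.6667 + 212.2135 + 153.5490 = 1248.5599

1248.56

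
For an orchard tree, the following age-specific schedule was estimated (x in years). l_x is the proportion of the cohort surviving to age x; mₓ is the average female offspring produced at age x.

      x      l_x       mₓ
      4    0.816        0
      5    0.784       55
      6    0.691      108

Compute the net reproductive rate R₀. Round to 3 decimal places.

R₀ = Σ l_x mₓ:
  age 4: 0.816 × 0 = 0.0000
  age 5: 0.784 × 55 = 43.1200
  age 6: 0.691 × 108 = 74.6280
R₀ = 0.0000 + 43.1200 + 74.6280 = 117.7480

117.748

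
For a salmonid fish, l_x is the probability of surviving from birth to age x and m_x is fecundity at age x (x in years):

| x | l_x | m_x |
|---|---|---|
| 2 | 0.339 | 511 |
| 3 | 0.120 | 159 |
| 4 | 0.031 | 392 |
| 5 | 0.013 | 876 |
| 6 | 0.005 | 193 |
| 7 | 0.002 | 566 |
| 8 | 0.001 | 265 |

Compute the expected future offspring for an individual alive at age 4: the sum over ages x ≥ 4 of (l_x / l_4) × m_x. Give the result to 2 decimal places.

l_4 = 0.031. Conditional survival from age 4 to x is l_x / l_4.
  x=4: (0.031/0.031) × 392 = 392.0000
  x=5: (0.013/0.031) × 876 = 367.3548
  x=6: (0.005/0.031) × 193 = 31.1290
  x=7: (0.002/0.031) × 566 = 36.5161
  x=8: (0.001/0.031) × 265 = 8.5484
Sum = 392.0000 + 367.3548 + 31.1290 + 36.5161 + 8.5484 = 835.5484

835.55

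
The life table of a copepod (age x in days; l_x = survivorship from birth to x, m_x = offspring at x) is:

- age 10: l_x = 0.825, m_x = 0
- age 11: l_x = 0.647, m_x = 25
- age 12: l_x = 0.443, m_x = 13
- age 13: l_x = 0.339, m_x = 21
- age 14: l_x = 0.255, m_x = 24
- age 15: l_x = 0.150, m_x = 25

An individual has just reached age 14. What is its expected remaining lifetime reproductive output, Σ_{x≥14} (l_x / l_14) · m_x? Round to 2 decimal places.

38.71

l_14 = 0.255. Conditional survival from age 14 to x is l_x / l_14.
  x=14: (0.255/0.255) × 24 = 24.0000
  x=15: (0.150/0.255) × 25 = 14.7059
Sum = 24.0000 + 14.7059 = 38.7059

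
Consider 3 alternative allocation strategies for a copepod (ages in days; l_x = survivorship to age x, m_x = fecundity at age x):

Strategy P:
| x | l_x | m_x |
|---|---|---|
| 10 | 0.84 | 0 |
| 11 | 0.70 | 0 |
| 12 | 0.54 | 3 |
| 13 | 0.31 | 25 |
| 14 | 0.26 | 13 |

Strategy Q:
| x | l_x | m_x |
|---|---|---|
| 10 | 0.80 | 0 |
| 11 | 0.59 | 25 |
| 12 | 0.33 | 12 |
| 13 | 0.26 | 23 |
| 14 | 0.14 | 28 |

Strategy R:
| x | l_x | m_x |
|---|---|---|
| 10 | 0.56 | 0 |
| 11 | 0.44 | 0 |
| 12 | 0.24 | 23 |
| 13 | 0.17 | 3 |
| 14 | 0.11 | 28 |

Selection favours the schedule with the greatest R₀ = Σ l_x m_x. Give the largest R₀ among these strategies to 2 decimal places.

28.61

Strategy P: R₀ = 0.84×0 + 0.70×0 + 0.54×3 + 0.31×25 + 0.26×13 = 12.7500
Strategy Q: R₀ = 0.80×0 + 0.59×25 + 0.33×12 + 0.26×23 + 0.14×28 = 28.6100
Strategy R: R₀ = 0.56×0 + 0.44×0 + 0.24×23 + 0.17×3 + 0.11×28 = 9.1100
Highest R₀: strategy Q with 28.6100.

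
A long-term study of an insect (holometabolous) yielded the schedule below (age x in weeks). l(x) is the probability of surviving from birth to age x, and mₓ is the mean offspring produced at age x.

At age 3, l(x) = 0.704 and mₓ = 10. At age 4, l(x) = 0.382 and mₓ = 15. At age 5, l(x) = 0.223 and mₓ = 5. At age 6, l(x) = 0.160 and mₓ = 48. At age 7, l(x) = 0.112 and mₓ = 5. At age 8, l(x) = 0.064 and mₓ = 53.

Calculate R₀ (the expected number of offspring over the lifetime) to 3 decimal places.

R₀ = Σ l(x) mₓ:
  age 3: 0.704 × 10 = 7.0400
  age 4: 0.382 × 15 = 5.7300
  age 5: 0.223 × 5 = 1.1150
  age 6: 0.160 × 48 = 7.6800
  age 7: 0.112 × 5 = 0.5600
  age 8: 0.064 × 53 = 3.3920
R₀ = 7.0400 + 5.7300 + 1.1150 + 7.6800 + 0.5600 + 3.3920 = 25.5170

25.517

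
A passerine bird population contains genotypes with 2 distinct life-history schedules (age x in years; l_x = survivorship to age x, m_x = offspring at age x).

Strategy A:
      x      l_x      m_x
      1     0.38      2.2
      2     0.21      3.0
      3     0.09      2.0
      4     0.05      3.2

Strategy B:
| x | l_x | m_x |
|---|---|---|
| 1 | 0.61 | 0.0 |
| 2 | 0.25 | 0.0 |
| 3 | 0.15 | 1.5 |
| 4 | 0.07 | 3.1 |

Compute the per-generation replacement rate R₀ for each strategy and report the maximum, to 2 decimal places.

1.81

Strategy A: R₀ = 0.38×2.2 + 0.21×3.0 + 0.09×2.0 + 0.05×3.2 = 1.8060
Strategy B: R₀ = 0.61×0.0 + 0.25×0.0 + 0.15×1.5 + 0.07×3.1 = 0.4420
Highest R₀: strategy A with 1.8060.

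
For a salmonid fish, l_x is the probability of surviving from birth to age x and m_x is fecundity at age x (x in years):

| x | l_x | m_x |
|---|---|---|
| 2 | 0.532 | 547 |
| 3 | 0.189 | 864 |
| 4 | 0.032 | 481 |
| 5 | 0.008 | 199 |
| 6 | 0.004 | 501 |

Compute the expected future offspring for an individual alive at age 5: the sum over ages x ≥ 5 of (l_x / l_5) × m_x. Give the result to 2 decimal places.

449.50

l_5 = 0.008. Conditional survival from age 5 to x is l_x / l_5.
  x=5: (0.008/0.008) × 199 = 199.0000
  x=6: (0.004/0.008) × 501 = 250.5000
Sum = 199.0000 + 250.5000 = 449.5000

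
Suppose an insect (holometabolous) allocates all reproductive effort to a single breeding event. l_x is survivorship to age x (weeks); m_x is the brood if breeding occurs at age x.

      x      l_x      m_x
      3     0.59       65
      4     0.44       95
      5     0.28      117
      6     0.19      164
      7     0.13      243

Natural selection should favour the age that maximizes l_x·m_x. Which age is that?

Expected offspring if breeding at age x = l_x × m_x:
  age 3: 0.59 × 65 = 38.350
  age 4: 0.44 × 95 = 41.800
  age 5: 0.28 × 117 = 32.760
  age 6: 0.19 × 164 = 31.160
  age 7: 0.13 × 243 = 31.590
Maximum at age 4 (41.800).

4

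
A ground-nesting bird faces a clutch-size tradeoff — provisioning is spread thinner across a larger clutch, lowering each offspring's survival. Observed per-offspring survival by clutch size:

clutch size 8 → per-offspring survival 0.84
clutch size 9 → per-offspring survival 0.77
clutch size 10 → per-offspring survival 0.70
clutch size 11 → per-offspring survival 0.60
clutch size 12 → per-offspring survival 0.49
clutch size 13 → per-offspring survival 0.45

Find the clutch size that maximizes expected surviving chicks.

Expected surviving chicks = c × s(c):
  c=8: 8 × 0.84 = 6.720
  c=9: 9 × 0.77 = 6.930
  c=10: 10 × 0.70 = 7.000
  c=11: 11 × 0.60 = 6.600
  c=12: 12 × 0.49 = 5.880
  c=13: 13 × 0.45 = 5.850
Maximum at c = 10 (7.000 surviving chicks).

10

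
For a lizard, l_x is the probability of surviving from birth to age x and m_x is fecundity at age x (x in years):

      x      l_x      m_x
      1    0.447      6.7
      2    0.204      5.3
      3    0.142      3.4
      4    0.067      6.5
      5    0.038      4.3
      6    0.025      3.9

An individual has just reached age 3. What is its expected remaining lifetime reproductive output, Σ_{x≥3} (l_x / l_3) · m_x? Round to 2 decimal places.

8.30

l_3 = 0.142. Conditional survival from age 3 to x is l_x / l_3.
  x=3: (0.142/0.142) × 3.4 = 3.4000
  x=4: (0.067/0.142) × 6.5 = 3.0669
  x=5: (0.038/0.142) × 4.3 = 1.1507
  x=6: (0.025/0.142) × 3.9 = 0.6866
Sum = 3.4000 + 3.0669 + 1.1507 + 0.6866 = 8.3042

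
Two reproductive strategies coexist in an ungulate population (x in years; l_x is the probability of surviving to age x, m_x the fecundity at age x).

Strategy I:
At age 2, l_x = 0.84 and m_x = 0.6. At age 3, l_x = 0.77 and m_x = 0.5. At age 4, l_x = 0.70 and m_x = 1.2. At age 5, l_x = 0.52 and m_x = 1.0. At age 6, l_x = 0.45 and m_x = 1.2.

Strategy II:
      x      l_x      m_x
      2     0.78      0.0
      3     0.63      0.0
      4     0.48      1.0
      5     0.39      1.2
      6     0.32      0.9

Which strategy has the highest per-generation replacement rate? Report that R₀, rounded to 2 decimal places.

Strategy I: R₀ = 0.84×0.6 + 0.77×0.5 + 0.70×1.2 + 0.52×1.0 + 0.45×1.2 = 2.7890
Strategy II: R₀ = 0.78×0.0 + 0.63×0.0 + 0.48×1.0 + 0.39×1.2 + 0.32×0.9 = 1.2360
Highest R₀: strategy I with 2.7890.

2.79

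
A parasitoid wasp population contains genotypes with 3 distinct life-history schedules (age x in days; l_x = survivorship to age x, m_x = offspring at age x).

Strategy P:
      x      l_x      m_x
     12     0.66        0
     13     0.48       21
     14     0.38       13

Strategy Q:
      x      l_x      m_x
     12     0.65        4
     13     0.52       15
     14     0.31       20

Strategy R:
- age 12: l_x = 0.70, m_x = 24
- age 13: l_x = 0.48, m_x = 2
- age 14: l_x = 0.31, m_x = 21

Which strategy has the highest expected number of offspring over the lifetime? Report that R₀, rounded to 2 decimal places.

Strategy P: R₀ = 0.66×0 + 0.48×21 + 0.38×13 = 15.0200
Strategy Q: R₀ = 0.65×4 + 0.52×15 + 0.31×20 = 16.6000
Strategy R: R₀ = 0.70×24 + 0.48×2 + 0.31×21 = 24.2700
Highest R₀: strategy R with 24.2700.

24.27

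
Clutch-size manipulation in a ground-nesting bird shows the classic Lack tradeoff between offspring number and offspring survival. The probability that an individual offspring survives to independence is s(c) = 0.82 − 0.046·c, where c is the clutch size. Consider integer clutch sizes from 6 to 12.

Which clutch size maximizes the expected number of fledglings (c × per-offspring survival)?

Expected fledglings = c × s(c):
  c=6: 6 × 0.544 = 3.264
  c=7: 7 × 0.498 = 3.486
  c=8: 8 × 0.452 = 3.616
  c=9: 9 × 0.406 = 3.654
  c=10: 10 × 0.360 = 3.600
  c=11: 11 × 0.314 = 3.454
  c=12: 12 × 0.268 = 3.216
Maximum at c = 9 (3.654 fledglings).

9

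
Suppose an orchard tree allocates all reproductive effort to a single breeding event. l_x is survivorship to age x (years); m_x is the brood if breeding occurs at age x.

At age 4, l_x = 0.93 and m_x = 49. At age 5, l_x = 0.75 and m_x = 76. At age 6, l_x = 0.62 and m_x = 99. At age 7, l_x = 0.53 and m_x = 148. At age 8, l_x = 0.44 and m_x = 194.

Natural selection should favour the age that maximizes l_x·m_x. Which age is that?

Expected offspring if breeding at age x = l_x × m_x:
  age 4: 0.93 × 49 = 45.570
  age 5: 0.75 × 76 = 57.000
  age 6: 0.62 × 99 = 61.380
  age 7: 0.53 × 148 = 78.440
  age 8: 0.44 × 194 = 85.360
Maximum at age 8 (85.360).

8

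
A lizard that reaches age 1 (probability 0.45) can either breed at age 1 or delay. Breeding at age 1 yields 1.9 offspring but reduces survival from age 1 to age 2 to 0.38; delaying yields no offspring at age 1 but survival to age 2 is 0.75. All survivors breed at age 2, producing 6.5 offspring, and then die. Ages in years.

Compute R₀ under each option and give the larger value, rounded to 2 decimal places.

2.19

breed at age 1: R₀ = 0.45 × (1.9 + 0.38 × 6.5) = 0.45 × 4.3700 = 1.9665
delay to age 2: R₀ = 0.45 × (0.75 × 6.5) = 0.45 × 4.8750 = 2.1938
Higher: delay to age 2 (2.1938).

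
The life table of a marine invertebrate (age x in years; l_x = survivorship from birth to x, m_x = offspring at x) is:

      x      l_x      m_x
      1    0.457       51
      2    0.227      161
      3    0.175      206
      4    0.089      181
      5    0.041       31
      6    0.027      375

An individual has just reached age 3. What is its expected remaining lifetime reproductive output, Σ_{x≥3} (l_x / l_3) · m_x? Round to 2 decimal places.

363.17

l_3 = 0.175. Conditional survival from age 3 to x is l_x / l_3.
  x=3: (0.175/0.175) × 206 = 206.0000
  x=4: (0.089/0.175) × 181 = 92.0514
  x=5: (0.041/0.175) × 31 = 7.2629
  x=6: (0.027/0.175) × 375 = 57.8571
Sum = 206.0000 + 92.0514 + 7.2629 + 57.8571 = 363.1714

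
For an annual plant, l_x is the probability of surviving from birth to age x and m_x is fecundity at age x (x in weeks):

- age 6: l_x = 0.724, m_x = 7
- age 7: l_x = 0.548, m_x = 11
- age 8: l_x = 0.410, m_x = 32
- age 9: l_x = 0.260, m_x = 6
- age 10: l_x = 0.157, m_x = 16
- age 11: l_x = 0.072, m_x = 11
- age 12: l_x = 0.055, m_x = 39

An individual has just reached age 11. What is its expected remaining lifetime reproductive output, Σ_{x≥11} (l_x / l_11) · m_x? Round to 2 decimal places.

40.79

l_11 = 0.072. Conditional survival from age 11 to x is l_x / l_11.
  x=11: (0.072/0.072) × 11 = 11.0000
  x=12: (0.055/0.072) × 39 = 29.7917
Sum = 11.0000 + 29.7917 = 40.7917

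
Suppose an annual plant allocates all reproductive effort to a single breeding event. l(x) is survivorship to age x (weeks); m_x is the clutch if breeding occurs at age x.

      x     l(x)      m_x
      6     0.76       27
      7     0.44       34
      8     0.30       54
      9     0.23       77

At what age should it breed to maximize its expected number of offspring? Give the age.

Expected offspring if breeding at age x = l(x) × m_x:
  age 6: 0.76 × 27 = 20.520
  age 7: 0.44 × 34 = 14.960
  age 8: 0.30 × 54 = 16.200
  age 9: 0.23 × 77 = 17.710
Maximum at age 6 (20.520).

6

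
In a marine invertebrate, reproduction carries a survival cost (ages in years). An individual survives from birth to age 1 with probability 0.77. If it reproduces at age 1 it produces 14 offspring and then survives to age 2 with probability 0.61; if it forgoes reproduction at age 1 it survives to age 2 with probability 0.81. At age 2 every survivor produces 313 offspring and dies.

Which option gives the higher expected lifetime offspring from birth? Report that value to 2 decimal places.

breed at age 1: R₀ = 0.77 × (14 + 0.61 × 313) = 0.77 × 204.9300 = 157.7961
delay to age 2: R₀ = 0.77 × (0.81 × 313) = 0.77 × 253.5300 = 195.2181
Higher: delay to age 2 (195.2181).

195.22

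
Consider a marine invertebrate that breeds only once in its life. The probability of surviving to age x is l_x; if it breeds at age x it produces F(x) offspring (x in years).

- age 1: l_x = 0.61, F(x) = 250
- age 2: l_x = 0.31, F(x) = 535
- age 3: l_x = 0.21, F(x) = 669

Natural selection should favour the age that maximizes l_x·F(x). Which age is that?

Expected offspring if breeding at age x = l_x × F(x):
  age 1: 0.61 × 250 = 152.500
  age 2: 0.31 × 535 = 165.850
  age 3: 0.21 × 669 = 140.490
Maximum at age 2 (165.850).

2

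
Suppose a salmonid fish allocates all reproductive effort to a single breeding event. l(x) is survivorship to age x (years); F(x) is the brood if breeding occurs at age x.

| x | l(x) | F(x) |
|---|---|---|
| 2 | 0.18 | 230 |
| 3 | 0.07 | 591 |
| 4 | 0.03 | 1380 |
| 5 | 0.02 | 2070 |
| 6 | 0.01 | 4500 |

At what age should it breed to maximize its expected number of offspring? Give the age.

Expected offspring if breeding at age x = l(x) × F(x):
  age 2: 0.18 × 230 = 41.400
  age 3: 0.07 × 591 = 41.370
  age 4: 0.03 × 1380 = 41.400
  age 5: 0.02 × 2070 = 41.400
  age 6: 0.01 × 4500 = 45.000
Maximum at age 6 (45.000).

6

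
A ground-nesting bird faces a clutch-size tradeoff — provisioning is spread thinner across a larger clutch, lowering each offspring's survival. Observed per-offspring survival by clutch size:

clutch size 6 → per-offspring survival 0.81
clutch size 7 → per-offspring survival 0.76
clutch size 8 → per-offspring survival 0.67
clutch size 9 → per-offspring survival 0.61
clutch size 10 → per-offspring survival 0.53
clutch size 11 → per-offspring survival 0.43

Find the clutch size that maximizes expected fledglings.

Expected fledglings = c × s(c):
  c=6: 6 × 0.81 = 4.860
  c=7: 7 × 0.76 = 5.320
  c=8: 8 × 0.67 = 5.360
  c=9: 9 × 0.61 = 5.490
  c=10: 10 × 0.53 = 5.300
  c=11: 11 × 0.43 = 4.730
Maximum at c = 9 (5.490 fledglings).

9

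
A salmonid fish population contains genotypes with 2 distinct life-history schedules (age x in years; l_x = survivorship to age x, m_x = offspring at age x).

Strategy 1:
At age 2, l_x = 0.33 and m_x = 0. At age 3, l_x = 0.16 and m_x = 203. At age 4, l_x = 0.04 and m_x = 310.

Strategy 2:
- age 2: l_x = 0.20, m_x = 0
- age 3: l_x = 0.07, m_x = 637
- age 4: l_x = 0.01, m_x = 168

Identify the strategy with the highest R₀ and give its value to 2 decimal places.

Strategy 1: R₀ = 0.33×0 + 0.16×203 + 0.04×310 = 44.8800
Strategy 2: R₀ = 0.20×0 + 0.07×637 + 0.01×168 = 46.2700
Highest R₀: strategy 2 with 46.2700.

46.27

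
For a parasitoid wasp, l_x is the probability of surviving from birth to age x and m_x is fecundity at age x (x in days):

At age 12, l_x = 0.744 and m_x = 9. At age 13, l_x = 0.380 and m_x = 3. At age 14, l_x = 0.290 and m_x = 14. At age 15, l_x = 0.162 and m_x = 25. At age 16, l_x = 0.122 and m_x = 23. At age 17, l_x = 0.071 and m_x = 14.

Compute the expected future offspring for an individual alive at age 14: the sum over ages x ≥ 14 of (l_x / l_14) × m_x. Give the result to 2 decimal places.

41.07

l_14 = 0.290. Conditional survival from age 14 to x is l_x / l_14.
  x=14: (0.290/0.290) × 14 = 14.0000
  x=15: (0.162/0.290) × 25 = 13.9655
  x=16: (0.122/0.290) × 23 = 9.6759
  x=17: (0.071/0.290) × 14 = 3.4276
Sum = 14.0000 + 13.9655 + 9.6759 + 3.4276 = 41.0690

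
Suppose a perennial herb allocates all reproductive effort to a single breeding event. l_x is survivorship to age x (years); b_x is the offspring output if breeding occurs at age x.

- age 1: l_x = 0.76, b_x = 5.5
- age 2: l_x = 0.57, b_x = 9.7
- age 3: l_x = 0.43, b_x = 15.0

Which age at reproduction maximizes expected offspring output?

3

Expected offspring if breeding at age x = l_x × b_x:
  age 1: 0.76 × 5.5 = 4.180
  age 2: 0.57 × 9.7 = 5.529
  age 3: 0.43 × 15.0 = 6.450
Maximum at age 3 (6.450).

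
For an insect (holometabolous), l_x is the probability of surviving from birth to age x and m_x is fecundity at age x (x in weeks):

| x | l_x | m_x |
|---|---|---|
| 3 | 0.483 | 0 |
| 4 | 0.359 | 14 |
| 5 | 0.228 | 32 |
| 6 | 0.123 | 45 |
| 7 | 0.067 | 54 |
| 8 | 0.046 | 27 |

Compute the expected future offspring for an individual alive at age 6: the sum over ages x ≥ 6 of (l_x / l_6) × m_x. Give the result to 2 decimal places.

l_6 = 0.123. Conditional survival from age 6 to x is l_x / l_6.
  x=6: (0.123/0.123) × 45 = 45.0000
  x=7: (0.067/0.123) × 54 = 29.4146
  x=8: (0.046/0.123) × 27 = 10.0976
Sum = 45.0000 + 29.4146 + 10.0976 = 84.5122

84.51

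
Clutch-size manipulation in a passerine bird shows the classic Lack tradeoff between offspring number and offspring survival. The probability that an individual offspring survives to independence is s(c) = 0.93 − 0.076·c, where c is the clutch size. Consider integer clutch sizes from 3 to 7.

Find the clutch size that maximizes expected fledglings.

Expected fledglings = c × s(c):
  c=3: 3 × 0.702 = 2.106
  c=4: 4 × 0.626 = 2.504
  c=5: 5 × 0.550 = 2.750
  c=6: 6 × 0.474 = 2.844
  c=7: 7 × 0.398 = 2.786
Maximum at c = 6 (2.844 fledglings).

6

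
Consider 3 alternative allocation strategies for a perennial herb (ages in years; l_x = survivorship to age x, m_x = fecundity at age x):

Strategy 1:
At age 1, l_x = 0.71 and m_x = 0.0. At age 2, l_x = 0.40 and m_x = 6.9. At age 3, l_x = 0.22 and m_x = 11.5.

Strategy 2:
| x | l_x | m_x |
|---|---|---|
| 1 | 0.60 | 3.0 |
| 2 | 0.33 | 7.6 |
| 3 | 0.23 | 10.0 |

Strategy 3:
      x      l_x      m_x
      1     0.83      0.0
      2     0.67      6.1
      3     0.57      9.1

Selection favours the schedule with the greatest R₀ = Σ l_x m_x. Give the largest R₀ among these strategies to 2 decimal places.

Strategy 1: R₀ = 0.71×0.0 + 0.40×6.9 + 0.22×11.5 = 5.2900
Strategy 2: R₀ = 0.60×3.0 + 0.33×7.6 + 0.23×10.0 = 6.6080
Strategy 3: R₀ = 0.83×0.0 + 0.67×6.1 + 0.57×9.1 = 9.2740
Highest R₀: strategy 3 with 9.2740.

9.27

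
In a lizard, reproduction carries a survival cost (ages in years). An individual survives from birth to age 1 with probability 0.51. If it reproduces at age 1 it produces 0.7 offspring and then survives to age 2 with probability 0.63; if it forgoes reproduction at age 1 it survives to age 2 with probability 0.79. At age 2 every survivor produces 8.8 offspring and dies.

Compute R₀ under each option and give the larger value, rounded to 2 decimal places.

3.55

breed at age 1: R₀ = 0.51 × (0.7 + 0.63 × 8.8) = 0.51 × 6.2440 = 3.1844
delay to age 2: R₀ = 0.51 × (0.79 × 8.8) = 0.51 × 6.9520 = 3.5455
Higher: delay to age 2 (3.5455).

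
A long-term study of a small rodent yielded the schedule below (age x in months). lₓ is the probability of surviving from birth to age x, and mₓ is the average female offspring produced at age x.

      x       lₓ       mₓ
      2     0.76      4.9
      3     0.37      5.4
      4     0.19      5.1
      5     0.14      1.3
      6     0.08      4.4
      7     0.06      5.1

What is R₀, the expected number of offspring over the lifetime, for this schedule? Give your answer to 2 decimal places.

R₀ = Σ lₓ mₓ:
  age 2: 0.76 × 4.9 = 3.7240
  age 3: 0.37 × 5.4 = 1.9980
  age 4: 0.19 × 5.1 = 0.9690
  age 5: 0.14 × 1.3 = 0.1820
  age 6: 0.08 × 4.4 = 0.3520
  age 7: 0.06 × 5.1 = 0.3060
R₀ = 3.7240 + 1.9980 + 0.9690 + 0.1820 + 0.3520 + 0.3060 = 7.5310

7.53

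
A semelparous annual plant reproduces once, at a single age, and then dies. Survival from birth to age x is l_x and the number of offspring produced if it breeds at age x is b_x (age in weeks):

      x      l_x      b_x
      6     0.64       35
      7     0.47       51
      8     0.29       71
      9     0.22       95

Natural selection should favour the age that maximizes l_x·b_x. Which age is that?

7

Expected offspring if breeding at age x = l_x × b_x:
  age 6: 0.64 × 35 = 22.400
  age 7: 0.47 × 51 = 23.970
  age 8: 0.29 × 71 = 20.590
  age 9: 0.22 × 95 = 20.900
Maximum at age 7 (23.970).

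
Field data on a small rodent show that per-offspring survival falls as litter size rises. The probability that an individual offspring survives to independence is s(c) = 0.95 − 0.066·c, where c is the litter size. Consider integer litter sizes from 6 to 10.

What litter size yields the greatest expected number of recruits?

7

Expected recruits = c × s(c):
  c=6: 6 × 0.554 = 3.324
  c=7: 7 × 0.488 = 3.416
  c=8: 8 × 0.422 = 3.376
  c=9: 9 × 0.356 = 3.204
  c=10: 10 × 0.290 = 2.900
Maximum at c = 7 (3.416 recruits).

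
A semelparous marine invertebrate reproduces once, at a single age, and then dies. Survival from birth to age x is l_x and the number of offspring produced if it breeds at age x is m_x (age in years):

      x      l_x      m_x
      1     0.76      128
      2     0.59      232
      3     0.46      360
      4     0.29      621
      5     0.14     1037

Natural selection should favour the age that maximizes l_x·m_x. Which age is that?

Expected offspring if breeding at age x = l_x × m_x:
  age 1: 0.76 × 128 = 97.280
  age 2: 0.59 × 232 = 136.880
  age 3: 0.46 × 360 = 165.600
  age 4: 0.29 × 621 = 180.090
  age 5: 0.14 × 1037 = 145.180
Maximum at age 4 (180.090).

4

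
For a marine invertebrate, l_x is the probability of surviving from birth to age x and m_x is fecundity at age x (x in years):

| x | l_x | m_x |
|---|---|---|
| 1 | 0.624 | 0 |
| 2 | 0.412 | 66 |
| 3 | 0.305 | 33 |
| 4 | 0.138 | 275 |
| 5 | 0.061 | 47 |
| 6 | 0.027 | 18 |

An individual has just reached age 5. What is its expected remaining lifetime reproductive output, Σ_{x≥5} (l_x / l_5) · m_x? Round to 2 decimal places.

l_5 = 0.061. Conditional survival from age 5 to x is l_x / l_5.
  x=5: (0.061/0.061) × 47 = 47.0000
  x=6: (0.027/0.061) × 18 = 7.9672
Sum = 47.0000 + 7.9672 = 54.9672

54.97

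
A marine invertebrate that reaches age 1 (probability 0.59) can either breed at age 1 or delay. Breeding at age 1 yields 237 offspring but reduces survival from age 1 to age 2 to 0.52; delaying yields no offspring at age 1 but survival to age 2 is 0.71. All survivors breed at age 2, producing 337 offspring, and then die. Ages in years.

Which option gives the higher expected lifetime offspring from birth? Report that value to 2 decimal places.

243.22

breed at age 1: R₀ = 0.59 × (237 + 0.52 × 337) = 0.59 × 412.2400 = 243.2216
delay to age 2: R₀ = 0.59 × (0.71 × 337) = 0.59 × 239.2700 = 141.1693
Higher: breed at age 1 (243.2216).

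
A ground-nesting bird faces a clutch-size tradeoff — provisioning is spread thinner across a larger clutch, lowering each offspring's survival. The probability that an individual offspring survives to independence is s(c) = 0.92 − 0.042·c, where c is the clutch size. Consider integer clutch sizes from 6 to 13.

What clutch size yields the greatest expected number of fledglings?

Expected fledglings = c × s(c):
  c=6: 6 × 0.668 = 4.008
  c=7: 7 × 0.626 = 4.382
  c=8: 8 × 0.584 = 4.672
  c=9: 9 × 0.542 = 4.878
  c=10: 10 × 0.500 = 5.000
  c=11: 11 × 0.458 = 5.038
  c=12: 12 × 0.416 = 4.992
  c=13: 13 × 0.374 = 4.862
Maximum at c = 11 (5.038 fledglings).

11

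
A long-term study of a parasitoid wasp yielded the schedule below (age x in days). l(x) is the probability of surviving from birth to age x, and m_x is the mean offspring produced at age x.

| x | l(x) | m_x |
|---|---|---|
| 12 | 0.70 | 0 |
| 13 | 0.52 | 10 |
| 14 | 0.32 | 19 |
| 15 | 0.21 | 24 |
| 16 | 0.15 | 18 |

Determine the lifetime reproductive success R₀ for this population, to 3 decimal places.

19.020

R₀ = Σ l(x) m_x:
  age 12: 0.70 × 0 = 0.0000
  age 13: 0.52 × 10 = 5.2000
  age 14: 0.32 × 19 = 6.0800
  age 15: 0.21 × 24 = 5.0400
  age 16: 0.15 × 18 = 2.7000
R₀ = 0.0000 + 5.2000 + 6.0800 + 5.0400 + 2.7000 = 19.0200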